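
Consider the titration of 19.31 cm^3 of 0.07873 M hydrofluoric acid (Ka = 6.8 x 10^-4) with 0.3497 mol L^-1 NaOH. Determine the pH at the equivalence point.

7.99

n(HF) = 0.07873 x 0.01931 = 0.001520 mol; V(NaOH) at equivalence = 0.001520/0.3497 = 0.004347 L.
At equivalence all the acid is converted to F-; total volume = 0.01931 + 0.004347 = 0.02366 L, so [F-] = 0.001520/0.02366 = 0.06426 M.
Kb = Kw/Ka = 1.0e-14 / 6.8 x 10^-4 = 1.47e-11.
[OH^-] = sqrt(Kb x [F-]) = sqrt(1.47e-11 x 0.06426) = 9.72e-7 M.
pOH = 6.01, so pH = 14.00 - 6.01 = 7.99.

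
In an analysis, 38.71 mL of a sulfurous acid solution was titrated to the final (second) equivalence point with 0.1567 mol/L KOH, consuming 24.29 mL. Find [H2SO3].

0.0492 M

n(KOH) = 0.1567 x 0.02429 = 0.003806 mol.
At the final (second) equivalence point, 2 mol OH^- react per mol H2SO3, so n(H2SO3) = 0.003806 / 2 = 0.001903 mol.
[H2SO3] = 0.001903 / 0.03871 L = 0.0492 M.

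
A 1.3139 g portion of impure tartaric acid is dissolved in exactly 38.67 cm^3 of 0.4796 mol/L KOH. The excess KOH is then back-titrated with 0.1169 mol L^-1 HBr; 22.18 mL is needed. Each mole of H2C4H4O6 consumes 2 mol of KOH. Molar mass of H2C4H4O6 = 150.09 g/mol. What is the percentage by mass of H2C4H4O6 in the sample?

91.1%

Total n(KOH) added = 0.4796 x 0.03867 = 0.01855 mol.
n(HBr) used = 0.1169 x 0.02218 = 0.002593 mol, which equals the excess n(KOH).
So n(KOH) consumed by the sample = 0.01855 - 0.002593 = 0.01595 mol.
n(H2C4H4O6) = 0.01595 / 2 = 0.007977 mol.
mass H2C4H4O6 = 0.007977 x 150.09 = 1.197 g, so %H2C4H4O6 = 1.197/1.3139 x 100 = 91.1%.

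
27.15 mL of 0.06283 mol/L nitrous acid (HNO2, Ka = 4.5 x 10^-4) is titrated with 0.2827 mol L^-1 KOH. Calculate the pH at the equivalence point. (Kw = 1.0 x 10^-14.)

8.03

n(HNO2) = 0.06283 x 0.02715 = 0.001706 mol; V(KOH) at equivalence = 0.001706/0.2827 = 0.006034 L.
At equivalence all the acid is converted to NO2-; total volume = 0.02715 + 0.006034 = 0.03318 L, so [NO2-] = 0.001706/0.03318 = 0.05141 M.
Kb = Kw/Ka = 1.0e-14 / 4.5 x 10^-4 = 2.22e-11.
[OH^-] = sqrt(Kb x [NO2-]) = sqrt(2.22e-11 x 0.05141) = 1.07e-6 M.
pOH = 5.97, so pH = 14.00 - 5.97 = 8.03.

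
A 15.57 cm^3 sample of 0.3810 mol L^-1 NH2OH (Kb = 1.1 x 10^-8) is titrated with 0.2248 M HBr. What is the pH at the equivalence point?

n(NH2OH) = 0.3810 x 0.01557 = 0.005932 mol; V(HBr) at equivalence = 0.005932/0.2248 = 0.02639 L.
At equivalence the base is fully converted to NH3OH+; total volume = 0.04196 L, so [NH3OH+] = 0.005932/0.04196 = 0.1414 M.
Ka(NH3OH+) = Kw/Kb = 1.0e-14 / 1.1 x 10^-8 = 9.09e-7.
[H^+] = sqrt(Ka x [NH3OH+]) = sqrt(9.09e-7 x 0.1414) = 0.000359 M.
pH = -log(0.000359) = 3.45.

3.45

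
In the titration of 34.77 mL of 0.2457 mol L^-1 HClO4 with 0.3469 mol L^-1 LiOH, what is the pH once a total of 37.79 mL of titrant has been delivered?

12.80

n(acid) = 0.2457 x 0.03477 = 0.008543 mol; n(LiOH) added = 0.3469 x 0.03779 = 0.01311 mol.
Base is in excess by 0.01311 - 0.008543 = 0.004566 mol in a total volume of 0.07256 L.
[OH^-] = 0.004566/0.07256 = 0.06293 M, so pOH = 1.20 and pH = 14.00 - 1.20 = 12.80.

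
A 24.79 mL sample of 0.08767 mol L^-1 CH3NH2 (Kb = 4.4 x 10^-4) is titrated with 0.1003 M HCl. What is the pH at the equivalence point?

5.99

n(CH3NH2) = 0.08767 x 0.02479 = 0.002173 mol; V(HCl) at equivalence = 0.002173/0.1003 = 0.02167 L.
At equivalence the base is fully converted to CH3NH3+; total volume = 0.04646 L, so [CH3NH3+] = 0.002173/0.04646 = 0.04678 M.
Ka(CH3NH3+) = Kw/Kb = 1.0e-14 / 4.4 x 10^-4 = 2.27e-11.
[H^+] = sqrt(Ka x [CH3NH3+]) = sqrt(2.27e-11 x 0.04678) = 1.03e-6 M.
pH = -log(1.03e-6) = 5.99.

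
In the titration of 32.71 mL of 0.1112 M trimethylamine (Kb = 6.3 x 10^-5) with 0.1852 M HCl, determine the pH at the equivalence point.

5.48

n((CH3)3N) = 0.1112 x 0.03271 = 0.003637 mol; V(HCl) at equivalence = 0.003637/0.1852 = 0.01964 L.
At equivalence the base is fully converted to (CH3)3NH+; total volume = 0.05235 L, so [(CH3)3NH+] = 0.003637/0.05235 = 0.06948 M.
Ka((CH3)3NH+) = Kw/Kb = 1.0e-14 / 6.3 x 10^-5 = 1.59e-10.
[H^+] = sqrt(Ka x [(CH3)3NH+]) = sqrt(1.59e-10 x 0.06948) = 3.32e-6 M.
pH = -log(3.32e-6) = 5.48.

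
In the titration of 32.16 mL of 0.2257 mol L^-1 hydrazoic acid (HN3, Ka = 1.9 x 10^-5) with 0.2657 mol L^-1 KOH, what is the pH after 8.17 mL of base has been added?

4.35

Initial n(HN3) = 0.2257 x 0.03216 = 0.007259 mol.
n(KOH) added = 0.2657 x 0.008170 = 0.002171 mol, converting that many moles of HN3 to N3-.
Remaining n(HN3) = 0.005088 mol; n(N3-) = 0.002171 mol.
By Henderson-Hasselbalch, pH = pKa + log([A^-]/[HA]) = 4.72 + log(0.002171/0.005088) = 4.72 + (-0.37) = 4.35.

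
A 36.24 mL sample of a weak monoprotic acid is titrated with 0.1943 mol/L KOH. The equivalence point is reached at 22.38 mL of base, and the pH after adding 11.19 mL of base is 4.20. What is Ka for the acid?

11.19 mL is half of the equivalence volume, so this is the half-equivalence point where [HA] = [A^-].
At half-equivalence pH = pKa, so pKa = 4.20.
Ka = 10^(-4.20) = 6.3 x 10^-5.

6.3 x 10^-5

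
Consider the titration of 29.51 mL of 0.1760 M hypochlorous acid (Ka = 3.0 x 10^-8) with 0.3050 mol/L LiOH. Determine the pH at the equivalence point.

n(HClO) = 0.1760 x 0.02951 = 0.005194 mol; V(LiOH) at equivalence = 0.005194/0.3050 = 0.01703 L.
At equivalence all the acid is converted to ClO-; total volume = 0.02951 + 0.01703 = 0.04654 L, so [ClO-] = 0.005194/0.04654 = 0.1116 M.
Kb = Kw/Ka = 1.0e-14 / 3.0 x 10^-8 = 3.33e-7.
[OH^-] = sqrt(Kb x [ClO-]) = sqrt(3.33e-7 x 0.1116) = 0.000193 M.
pOH = 3.71, so pH = 14.00 - 3.71 = 10.29.

10.29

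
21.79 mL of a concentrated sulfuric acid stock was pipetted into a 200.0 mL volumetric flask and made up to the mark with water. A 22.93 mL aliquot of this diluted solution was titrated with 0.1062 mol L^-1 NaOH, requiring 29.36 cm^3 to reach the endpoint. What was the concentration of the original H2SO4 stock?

n(NaOH) = 0.1062 x 0.02936 = 0.003118 mol.
n(H2SO4) in the aliquot = 0.003118 x 1/2 = 0.001559 mol.
[diluted H2SO4] = 0.001559 / 0.02293 = 0.06799 M.
Dilution factor = 200.0/21.79 = 9.179, so [stock] = 0.06799 x 9.179 = 0.624 M.

0.624 M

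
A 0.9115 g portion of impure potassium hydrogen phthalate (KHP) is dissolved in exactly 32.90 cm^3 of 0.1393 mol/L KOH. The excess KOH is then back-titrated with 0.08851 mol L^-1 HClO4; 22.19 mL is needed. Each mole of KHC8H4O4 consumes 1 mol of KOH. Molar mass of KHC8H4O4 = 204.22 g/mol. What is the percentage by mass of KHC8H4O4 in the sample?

58.7%

Total n(KOH) added = 0.1393 x 0.03290 = 0.004583 mol.
n(HClO4) used = 0.08851 x 0.02219 = 0.001964 mol, which equals the excess n(KOH).
So n(KOH) consumed by the sample = 0.004583 - 0.001964 = 0.002619 mol.
n(KHC8H4O4) = 0.002619 / 1 = 0.002619 mol.
mass KHC8H4O4 = 0.002619 x 204.22 = 0.5348 g, so %KHC8H4O4 = 0.5348/0.9115 x 100 = 58.7%.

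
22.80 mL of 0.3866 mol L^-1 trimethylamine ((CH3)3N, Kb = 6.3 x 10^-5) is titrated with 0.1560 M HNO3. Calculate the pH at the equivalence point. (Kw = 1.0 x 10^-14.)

n((CH3)3N) = 0.3866 x 0.02280 = 0.008814 mol; V(HNO3) at equivalence = 0.008814/0.1560 = 0.05650 L.
At equivalence the base is fully converted to (CH3)3NH+; total volume = 0.07930 L, so [(CH3)3NH+] = 0.008814/0.07930 = 0.1111 M.
Ka((CH3)3NH+) = Kw/Kb = 1.0e-14 / 6.3 x 10^-5 = 1.59e-10.
[H^+] = sqrt(Ka x [(CH3)3NH+]) = sqrt(1.59e-10 x 0.1111) = 4.20e-6 M.
pH = -log(4.20e-6) = 5.38.

5.38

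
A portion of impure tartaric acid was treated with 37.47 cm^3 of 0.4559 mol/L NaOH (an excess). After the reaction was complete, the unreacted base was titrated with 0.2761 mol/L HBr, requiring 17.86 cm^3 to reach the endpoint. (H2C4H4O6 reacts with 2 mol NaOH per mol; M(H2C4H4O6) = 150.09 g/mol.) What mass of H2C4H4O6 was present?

0.912 g

Total n(NaOH) added = 0.4559 x 0.03747 = 0.01708 mol.
n(HBr) used = 0.2761 x 0.01786 = 0.004931 mol, which equals the excess n(NaOH).
So n(NaOH) consumed by the sample = 0.01708 - 0.004931 = 0.01215 mol.
n(H2C4H4O6) = 0.01215 / 2 = 0.006076 mol.
mass = 0.006076 mol x 150.09 g/mol = 0.912 g.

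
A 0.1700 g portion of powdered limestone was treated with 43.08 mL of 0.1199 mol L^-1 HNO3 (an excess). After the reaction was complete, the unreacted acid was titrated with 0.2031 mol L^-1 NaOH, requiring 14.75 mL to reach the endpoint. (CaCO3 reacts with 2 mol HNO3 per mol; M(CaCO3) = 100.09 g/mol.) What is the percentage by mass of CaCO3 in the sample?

Total n(HNO3) added = 0.1199 x 0.04308 = 0.005165 mol.
n(NaOH) used = 0.2031 x 0.01475 = 0.002996 mol, which equals the excess n(HNO3).
So n(HNO3) consumed by the sample = 0.005165 - 0.002996 = 0.002170 mol.
n(CaCO3) = 0.002170 / 2 = 0.001085 mol.
mass CaCO3 = 0.001085 x 100.09 = 0.1086 g, so %CaCO3 = 0.1086/0.1700 x 100 = 63.9%.

63.9%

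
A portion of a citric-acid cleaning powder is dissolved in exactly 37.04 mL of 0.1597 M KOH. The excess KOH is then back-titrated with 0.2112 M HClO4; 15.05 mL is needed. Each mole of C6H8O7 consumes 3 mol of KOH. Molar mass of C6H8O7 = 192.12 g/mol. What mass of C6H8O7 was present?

Total n(KOH) added = 0.1597 x 0.03704 = 0.005915 mol.
n(HClO4) used = 0.2112 x 0.01505 = 0.003179 mol, which equals the excess n(KOH).
So n(KOH) consumed by the sample = 0.005915 - 0.003179 = 0.002737 mol.
n(C6H8O7) = 0.002737 / 3 = 0.0009122 mol.
mass = 0.0009122 mol x 192.12 g/mol = 0.175 g.

0.175 g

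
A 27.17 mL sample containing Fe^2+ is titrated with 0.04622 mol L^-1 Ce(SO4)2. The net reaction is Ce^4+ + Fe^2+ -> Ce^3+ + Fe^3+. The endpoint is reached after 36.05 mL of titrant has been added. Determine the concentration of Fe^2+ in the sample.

n(Ce(SO4)2) = 0.04622 x 0.03605 = 0.001666 mol.
From the balanced equation, 1 mol Ce(SO4)2 reacts with 1 mol Fe^2+, so n(Fe^2+) = 0.001666 x 1/1 = 0.001666 mol.
[Fe^2+] = 0.001666 / 0.02717 L = 0.0613 M.

0.0613 M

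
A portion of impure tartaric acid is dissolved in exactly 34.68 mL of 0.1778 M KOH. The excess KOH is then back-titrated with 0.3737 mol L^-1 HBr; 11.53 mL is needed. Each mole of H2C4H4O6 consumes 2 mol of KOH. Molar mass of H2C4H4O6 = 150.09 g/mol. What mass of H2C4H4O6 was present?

0.139 g

Total n(KOH) added = 0.1778 x 0.03468 = 0.006166 mol.
n(HBr) used = 0.3737 x 0.01153 = 0.004309 mol, which equals the excess n(KOH).
So n(KOH) consumed by the sample = 0.006166 - 0.004309 = 0.001857 mol.
n(H2C4H4O6) = 0.001857 / 2 = 0.0009287 mol.
mass = 0.0009287 mol x 150.09 g/mol = 0.139 g.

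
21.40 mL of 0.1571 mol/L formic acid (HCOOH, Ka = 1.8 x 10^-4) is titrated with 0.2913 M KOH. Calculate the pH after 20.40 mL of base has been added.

n(acid) = 0.1571 x 0.02140 = 0.003362 mol; n(KOH) added = 0.2913 x 0.02040 = 0.005943 mol.
Base is in excess by 0.005943 - 0.003362 = 0.002581 mol in a total volume of 0.04180 L.
[OH^-] = 0.002581/0.04180 = 0.06174 M, so pOH = 1.21 and pH = 14.00 - 1.21 = 12.79.

12.79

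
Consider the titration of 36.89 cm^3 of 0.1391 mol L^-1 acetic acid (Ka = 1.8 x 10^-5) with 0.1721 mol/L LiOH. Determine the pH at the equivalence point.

8.82

n(CH3COOH) = 0.1391 x 0.03689 = 0.005131 mol; V(LiOH) at equivalence = 0.005131/0.1721 = 0.02982 L.
At equivalence all the acid is converted to CH3COO-; total volume = 0.03689 + 0.02982 = 0.06671 L, so [CH3COO-] = 0.005131/0.06671 = 0.07693 M.
Kb = Kw/Ka = 1.0e-14 / 1.8 x 10^-5 = 5.56e-10.
[OH^-] = sqrt(Kb x [CH3COO-]) = sqrt(5.56e-10 x 0.07693) = 6.54e-6 M.
pOH = 5.18, so pH = 14.00 - 5.18 = 8.82.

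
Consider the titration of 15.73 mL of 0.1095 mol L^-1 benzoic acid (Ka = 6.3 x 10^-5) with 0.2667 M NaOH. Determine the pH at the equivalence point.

n(C6H5COOH) = 0.1095 x 0.01573 = 0.001722 mol; V(NaOH) at equivalence = 0.001722/0.2667 = 0.006458 L.
At equivalence all the acid is converted to C6H5COO-; total volume = 0.01573 + 0.006458 = 0.02219 L, so [C6H5COO-] = 0.001722/0.02219 = 0.07763 M.
Kb = Kw/Ka = 1.0e-14 / 6.3 x 10^-5 = 1.59e-10.
[OH^-] = sqrt(Kb x [C6H5COO-]) = sqrt(1.59e-10 x 0.07763) = 3.51e-6 M.
pOH = 5.45, so pH = 14.00 - 5.45 = 8.55.

8.55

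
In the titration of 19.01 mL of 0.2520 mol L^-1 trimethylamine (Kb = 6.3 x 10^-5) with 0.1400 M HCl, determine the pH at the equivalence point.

n((CH3)3N) = 0.2520 x 0.01901 = 0.004791 mol; V(HCl) at equivalence = 0.004791/0.1400 = 0.03422 L.
At equivalence the base is fully converted to (CH3)3NH+; total volume = 0.05323 L, so [(CH3)3NH+] = 0.004791/0.05323 = 0.09000 M.
Ka((CH3)3NH+) = Kw/Kb = 1.0e-14 / 6.3 x 10^-5 = 1.59e-10.
[H^+] = sqrt(Ka x [(CH3)3NH+]) = sqrt(1.59e-10 x 0.09000) = 3.78e-6 M.
pH = -log(3.78e-6) = 5.42.

5.42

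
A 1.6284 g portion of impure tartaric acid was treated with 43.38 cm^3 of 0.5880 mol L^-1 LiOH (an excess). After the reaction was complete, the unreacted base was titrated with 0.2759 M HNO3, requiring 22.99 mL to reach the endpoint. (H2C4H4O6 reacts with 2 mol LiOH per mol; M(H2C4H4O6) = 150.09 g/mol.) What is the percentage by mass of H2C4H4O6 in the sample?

88.3%

Total n(LiOH) added = 0.5880 x 0.04338 = 0.02551 mol.
n(HNO3) used = 0.2759 x 0.02299 = 0.006343 mol, which equals the excess n(LiOH).
So n(LiOH) consumed by the sample = 0.02551 - 0.006343 = 0.01916 mol.
n(H2C4H4O6) = 0.01916 / 2 = 0.009582 mol.
mass H2C4H4O6 = 0.009582 x 150.09 = 1.438 g, so %H2C4H4O6 = 1.438/1.6284 x 100 = 88.3%.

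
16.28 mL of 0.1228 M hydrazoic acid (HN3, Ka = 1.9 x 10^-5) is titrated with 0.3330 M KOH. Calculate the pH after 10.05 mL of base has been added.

n(acid) = 0.1228 x 0.01628 = 0.001999 mol; n(KOH) added = 0.3330 x 0.01005 = 0.003347 mol.
Base is in excess by 0.003347 - 0.001999 = 0.001347 mol in a total volume of 0.02633 L.
[OH^-] = 0.001347/0.02633 = 0.05118 M, so pOH = 1.29 and pH = 14.00 - 1.29 = 12.71.

12.71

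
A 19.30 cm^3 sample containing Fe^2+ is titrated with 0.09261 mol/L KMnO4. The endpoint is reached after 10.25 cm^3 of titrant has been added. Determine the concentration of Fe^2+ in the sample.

n(KMnO4) = 0.09261 x 0.01025 = 0.0009493 mol.
From the balanced equation, 1 mol KMnO4 reacts with 5 mol Fe^2+, so n(Fe^2+) = 0.0009493 x 5/1 = 0.004746 mol.
[Fe^2+] = 0.004746 / 0.01930 L = 0.246 M.

0.246 M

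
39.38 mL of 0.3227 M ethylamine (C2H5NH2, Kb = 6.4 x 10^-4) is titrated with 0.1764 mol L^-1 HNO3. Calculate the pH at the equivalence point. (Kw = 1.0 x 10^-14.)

5.87

n(C2H5NH2) = 0.3227 x 0.03938 = 0.01271 mol; V(HNO3) at equivalence = 0.01271/0.1764 = 0.07204 L.
At equivalence the base is fully converted to C2H5NH3+; total volume = 0.1114 L, so [C2H5NH3+] = 0.01271/0.1114 = 0.1141 M.
Ka(C2H5NH3+) = Kw/Kb = 1.0e-14 / 6.4 x 10^-4 = 1.56e-11.
[H^+] = sqrt(Ka x [C2H5NH3+]) = sqrt(1.56e-11 x 0.1141) = 1.33e-6 M.
pH = -log(1.33e-6) = 5.87.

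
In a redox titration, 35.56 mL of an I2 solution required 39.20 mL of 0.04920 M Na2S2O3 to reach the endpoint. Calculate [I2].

n(Na2S2O3) = 0.04920 x 0.03920 = 0.001929 mol.
From the balanced equation, 2 mol Na2S2O3 reacts with 1 mol I2, so n(I2) = 0.001929 x 1/2 = 0.0009643 mol.
[I2] = 0.0009643 / 0.03556 L = 0.0271 M.

0.0271 M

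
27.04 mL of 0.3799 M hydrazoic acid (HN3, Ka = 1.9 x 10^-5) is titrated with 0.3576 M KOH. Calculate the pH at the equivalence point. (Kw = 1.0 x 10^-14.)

8.99

n(HN3) = 0.3799 x 0.02704 = 0.01027 mol; V(KOH) at equivalence = 0.01027/0.3576 = 0.02873 L.
At equivalence all the acid is converted to N3-; total volume = 0.02704 + 0.02873 = 0.05577 L, so [N3-] = 0.01027/0.05577 = 0.1842 M.
Kb = Kw/Ka = 1.0e-14 / 1.9 x 10^-5 = 5.26e-10.
[OH^-] = sqrt(Kb x [N3-]) = sqrt(5.26e-10 x 0.1842) = 9.85e-6 M.
pOH = 5.01, so pH = 14.00 - 5.01 = 8.99.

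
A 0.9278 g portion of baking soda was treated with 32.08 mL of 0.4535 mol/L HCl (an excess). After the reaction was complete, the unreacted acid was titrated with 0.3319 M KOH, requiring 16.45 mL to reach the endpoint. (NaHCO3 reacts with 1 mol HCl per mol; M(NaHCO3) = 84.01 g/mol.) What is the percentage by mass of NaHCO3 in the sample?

Total n(HCl) added = 0.4535 x 0.03208 = 0.01455 mol.
n(KOH) used = 0.3319 x 0.01645 = 0.005460 mol, which equals the excess n(HCl).
So n(HCl) consumed by the sample = 0.01455 - 0.005460 = 0.009089 mol.
n(NaHCO3) = 0.009089 / 1 = 0.009089 mol.
mass NaHCO3 = 0.009089 x 84.01 = 0.7635 g, so %NaHCO3 = 0.7635/0.9278 x 100 = 82.3%.

82.3%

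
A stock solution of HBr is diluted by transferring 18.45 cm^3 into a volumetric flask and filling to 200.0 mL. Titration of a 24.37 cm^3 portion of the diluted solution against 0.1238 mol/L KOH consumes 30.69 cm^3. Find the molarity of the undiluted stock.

n(KOH) = 0.1238 x 0.03069 = 0.003799 mol.
n(HBr) in the aliquot = 0.003799 mol.
[diluted HBr] = 0.003799 / 0.02437 = 0.1559 M.
Dilution factor = 200.0/18.45 = 10.84, so [stock] = 0.1559 x 10.84 = 1.69 M.

1.69 M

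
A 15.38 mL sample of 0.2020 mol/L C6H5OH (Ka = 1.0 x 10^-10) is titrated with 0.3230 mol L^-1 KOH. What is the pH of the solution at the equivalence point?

11.55

n(C6H5OH) = 0.2020 x 0.01538 = 0.003107 mol; V(KOH) at equivalence = 0.003107/0.3230 = 0.009618 L.
At equivalence all the acid is converted to C6H5O-; total volume = 0.01538 + 0.009618 = 0.02500 L, so [C6H5O-] = 0.003107/0.02500 = 0.1243 M.
Kb = Kw/Ka = 1.0e-14 / 1.0 x 10^-10 = 0.000100.
[OH^-] = sqrt(Kb x [C6H5O-]) = sqrt(0.000100 x 0.1243) = 0.00353 M.
pOH = 2.45, so pH = 14.00 - 2.45 = 11.55.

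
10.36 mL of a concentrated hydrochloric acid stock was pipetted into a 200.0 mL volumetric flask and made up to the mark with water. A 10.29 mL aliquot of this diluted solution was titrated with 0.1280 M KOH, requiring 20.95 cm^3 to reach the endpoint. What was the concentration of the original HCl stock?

n(KOH) = 0.1280 x 0.02095 = 0.002682 mol.
n(HCl) in the aliquot = 0.002682 mol.
[diluted HCl] = 0.002682 / 0.01029 = 0.2606 M.
Dilution factor = 200.0/10.36 = 19.31, so [stock] = 0.2606 x 19.31 = 5.03 M.

5.03 M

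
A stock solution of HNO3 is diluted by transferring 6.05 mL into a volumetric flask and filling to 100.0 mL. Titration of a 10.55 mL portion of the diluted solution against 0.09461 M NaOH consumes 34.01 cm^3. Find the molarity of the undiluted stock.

n(NaOH) = 0.09461 x 0.03401 = 0.003218 mol.
n(HNO3) in the aliquot = 0.003218 mol.
[diluted HNO3] = 0.003218 / 0.01055 = 0.3050 M.
Dilution factor = 100.0/6.050 = 16.53, so [stock] = 0.3050 x 16.53 = 5.04 M.

5.04 M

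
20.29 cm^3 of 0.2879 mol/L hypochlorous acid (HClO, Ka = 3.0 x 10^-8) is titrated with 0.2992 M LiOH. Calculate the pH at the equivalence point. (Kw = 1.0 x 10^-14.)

10.34

n(HClO) = 0.2879 x 0.02029 = 0.005841 mol; V(LiOH) at equivalence = 0.005841/0.2992 = 0.01952 L.
At equivalence all the acid is converted to ClO-; total volume = 0.02029 + 0.01952 = 0.03981 L, so [ClO-] = 0.005841/0.03981 = 0.1467 M.
Kb = Kw/Ka = 1.0e-14 / 3.0 x 10^-8 = 3.33e-7.
[OH^-] = sqrt(Kb x [ClO-]) = sqrt(3.33e-7 x 0.1467) = 0.000221 M.
pOH = 3.66, so pH = 14.00 - 3.66 = 10.34.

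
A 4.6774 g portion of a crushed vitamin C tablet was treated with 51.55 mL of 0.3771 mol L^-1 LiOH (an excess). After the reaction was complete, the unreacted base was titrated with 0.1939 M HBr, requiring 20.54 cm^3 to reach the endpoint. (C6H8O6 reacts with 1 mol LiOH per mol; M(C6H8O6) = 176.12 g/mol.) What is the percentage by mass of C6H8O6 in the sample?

58.2%

Total n(LiOH) added = 0.3771 x 0.05155 = 0.01944 mol.
n(HBr) used = 0.1939 x 0.02054 = 0.003983 mol, which equals the excess n(LiOH).
So n(LiOH) consumed by the sample = 0.01944 - 0.003983 = 0.01546 mol.
n(C6H8O6) = 0.01546 / 1 = 0.01546 mol.
mass C6H8O6 = 0.01546 x 176.12 = 2.722 g, so %C6H8O6 = 2.722/4.6774 x 100 = 58.2%.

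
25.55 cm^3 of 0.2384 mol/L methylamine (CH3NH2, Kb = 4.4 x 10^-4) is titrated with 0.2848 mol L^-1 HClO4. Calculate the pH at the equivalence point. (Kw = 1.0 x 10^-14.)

5.77

n(CH3NH2) = 0.2384 x 0.02555 = 0.006091 mol; V(HClO4) at equivalence = 0.006091/0.2848 = 0.02139 L.
At equivalence the base is fully converted to CH3NH3+; total volume = 0.04694 L, so [CH3NH3+] = 0.006091/0.04694 = 0.1298 M.
Ka(CH3NH3+) = Kw/Kb = 1.0e-14 / 4.4 x 10^-4 = 2.27e-11.
[H^+] = sqrt(Ka x [CH3NH3+]) = sqrt(2.27e-11 x 0.1298) = 1.72e-6 M.
pH = -log(1.72e-6) = 5.77.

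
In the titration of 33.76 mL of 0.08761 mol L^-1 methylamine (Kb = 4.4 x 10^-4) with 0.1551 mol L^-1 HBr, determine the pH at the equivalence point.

5.95

n(CH3NH2) = 0.08761 x 0.03376 = 0.002958 mol; V(HBr) at equivalence = 0.002958/0.1551 = 0.01907 L.
At equivalence the base is fully converted to CH3NH3+; total volume = 0.05283 L, so [CH3NH3+] = 0.002958/0.05283 = 0.05599 M.
Ka(CH3NH3+) = Kw/Kb = 1.0e-14 / 4.4 x 10^-4 = 2.27e-11.
[H^+] = sqrt(Ka x [CH3NH3+]) = sqrt(2.27e-11 x 0.05599) = 1.13e-6 M.
pH = -log(1.13e-6) = 5.95.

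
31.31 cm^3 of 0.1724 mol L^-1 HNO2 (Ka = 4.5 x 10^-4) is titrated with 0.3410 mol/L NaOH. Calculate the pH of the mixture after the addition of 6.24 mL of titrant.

3.16

Initial n(HNO2) = 0.1724 x 0.03131 = 0.005398 mol.
n(NaOH) added = 0.3410 x 0.006240 = 0.002128 mol, converting that many moles of HNO2 to NO2-.
Remaining n(HNO2) = 0.003270 mol; n(NO2-) = 0.002128 mol.
By Henderson-Hasselbalch, pH = pKa + log([A^-]/[HA]) = 3.35 + log(0.002128/0.003270) = 3.35 + (-0.19) = 3.16.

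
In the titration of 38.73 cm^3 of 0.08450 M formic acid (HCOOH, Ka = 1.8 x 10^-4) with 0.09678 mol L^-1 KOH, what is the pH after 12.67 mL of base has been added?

3.52

Initial n(HCOOH) = 0.08450 x 0.03873 = 0.003273 mol.
n(KOH) added = 0.09678 x 0.01267 = 0.001226 mol, converting that many moles of HCOOH to HCOO-.
Remaining n(HCOOH) = 0.002046 mol; n(HCOO-) = 0.001226 mol.
By Henderson-Hasselbalch, pH = pKa + log([A^-]/[HA]) = 3.74 + log(0.001226/0.002046) = 3.74 + (-0.22) = 3.52.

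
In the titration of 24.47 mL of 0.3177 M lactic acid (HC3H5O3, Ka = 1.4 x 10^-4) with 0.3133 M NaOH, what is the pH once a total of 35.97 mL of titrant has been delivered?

12.76

n(acid) = 0.3177 x 0.02447 = 0.007774 mol; n(NaOH) added = 0.3133 x 0.03597 = 0.01127 mol.
Base is in excess by 0.01127 - 0.007774 = 0.003495 mol in a total volume of 0.06044 L.
[OH^-] = 0.003495/0.06044 = 0.05783 M, so pOH = 1.24 and pH = 14.00 - 1.24 = 12.76.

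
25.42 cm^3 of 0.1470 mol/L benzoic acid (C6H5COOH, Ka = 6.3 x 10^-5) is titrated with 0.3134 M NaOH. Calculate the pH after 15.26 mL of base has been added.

n(acid) = 0.1470 x 0.02542 = 0.003737 mol; n(NaOH) added = 0.3134 x 0.01526 = 0.004782 mol.
Base is in excess by 0.004782 - 0.003737 = 0.001046 mol in a total volume of 0.04068 L.
[OH^-] = 0.001046/0.04068 = 0.02571 M, so pOH = 1.59 and pH = 14.00 - 1.59 = 12.41.

12.41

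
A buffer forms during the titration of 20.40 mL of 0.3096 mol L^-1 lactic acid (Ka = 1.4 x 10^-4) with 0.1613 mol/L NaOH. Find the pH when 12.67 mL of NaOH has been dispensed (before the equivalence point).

3.53

Initial n(HC3H5O3) = 0.3096 x 0.02040 = 0.006316 mol.
n(NaOH) added = 0.1613 x 0.01267 = 0.002044 mol, converting that many moles of HC3H5O3 to C3H5O3-.
Remaining n(HC3H5O3) = 0.004272 mol; n(C3H5O3-) = 0.002044 mol.
By Henderson-Hasselbalch, pH = pKa + log([A^-]/[HA]) = 3.85 + log(0.002044/0.004272) = 3.85 + (-0.32) = 3.53.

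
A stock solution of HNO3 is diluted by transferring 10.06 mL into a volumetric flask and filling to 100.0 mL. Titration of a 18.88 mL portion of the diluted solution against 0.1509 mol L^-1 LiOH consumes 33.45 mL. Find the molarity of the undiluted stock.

n(LiOH) = 0.1509 x 0.03345 = 0.005048 mol.
n(HNO3) in the aliquot = 0.005048 mol.
[diluted HNO3] = 0.005048 / 0.01888 = 0.2674 M.
Dilution factor = 100.0/10.06 = 9.940, so [stock] = 0.2674 x 9.940 = 2.66 M.

2.66 M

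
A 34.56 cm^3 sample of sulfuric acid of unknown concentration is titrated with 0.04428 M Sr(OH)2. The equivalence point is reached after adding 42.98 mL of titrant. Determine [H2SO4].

n(Sr(OH)2) delivered = 0.04428 x 0.04298 = 0.001903 mol.
For a 1:1 reaction, n(H2SO4) = 0.001903 mol.
[H2SO4] = 0.001903 mol / 0.03456 L = 0.0551 M.

0.0551 M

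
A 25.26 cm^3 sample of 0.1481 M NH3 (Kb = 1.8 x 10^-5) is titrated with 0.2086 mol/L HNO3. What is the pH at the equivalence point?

n(NH3) = 0.1481 x 0.02526 = 0.003741 mol; V(HNO3) at equivalence = 0.003741/0.2086 = 0.01793 L.
At equivalence the base is fully converted to NH4+; total volume = 0.04319 L, so [NH4+] = 0.003741/0.04319 = 0.08661 M.
Ka(NH4+) = Kw/Kb = 1.0e-14 / 1.8 x 10^-5 = 5.56e-10.
[H^+] = sqrt(Ka x [NH4+]) = sqrt(5.56e-10 x 0.08661) = 6.94e-6 M.
pH = -log(6.94e-6) = 5.16.

5.16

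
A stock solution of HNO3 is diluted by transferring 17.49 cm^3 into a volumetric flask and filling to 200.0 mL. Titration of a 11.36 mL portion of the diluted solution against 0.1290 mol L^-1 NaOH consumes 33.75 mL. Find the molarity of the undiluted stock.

4.38 M

n(NaOH) = 0.1290 x 0.03375 = 0.004354 mol.
n(HNO3) in the aliquot = 0.004354 mol.
[diluted HNO3] = 0.004354 / 0.01136 = 0.3833 M.
Dilution factor = 200.0/17.49 = 11.44, so [stock] = 0.3833 x 11.44 = 4.38 M.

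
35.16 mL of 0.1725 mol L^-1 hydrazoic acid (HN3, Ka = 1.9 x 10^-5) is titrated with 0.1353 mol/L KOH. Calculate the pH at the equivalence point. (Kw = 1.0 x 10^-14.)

8.80

n(HN3) = 0.1725 x 0.03516 = 0.006065 mol; V(KOH) at equivalence = 0.006065/0.1353 = 0.04483 L.
At equivalence all the acid is converted to N3-; total volume = 0.03516 + 0.04483 = 0.07999 L, so [N3-] = 0.006065/0.07999 = 0.07583 M.
Kb = Kw/Ka = 1.0e-14 / 1.9 x 10^-5 = 5.26e-10.
[OH^-] = sqrt(Kb x [N3-]) = sqrt(5.26e-10 x 0.07583) = 6.32e-6 M.
pOH = 5.20, so pH = 14.00 - 5.20 = 8.80.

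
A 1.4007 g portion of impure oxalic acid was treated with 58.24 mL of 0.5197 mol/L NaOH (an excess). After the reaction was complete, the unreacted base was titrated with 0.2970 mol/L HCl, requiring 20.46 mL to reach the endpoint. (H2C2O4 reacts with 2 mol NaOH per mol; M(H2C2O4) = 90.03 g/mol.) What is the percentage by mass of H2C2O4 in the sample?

77.7%

Total n(NaOH) added = 0.5197 x 0.05824 = 0.03027 mol.
n(HCl) used = 0.2970 x 0.02046 = 0.006077 mol, which equals the excess n(NaOH).
So n(NaOH) consumed by the sample = 0.03027 - 0.006077 = 0.02419 mol.
n(H2C2O4) = 0.02419 / 2 = 0.01210 mol.
mass H2C2O4 = 0.01210 x 90.03 = 1.089 g, so %H2C2O4 = 1.089/1.4007 x 100 = 77.7%.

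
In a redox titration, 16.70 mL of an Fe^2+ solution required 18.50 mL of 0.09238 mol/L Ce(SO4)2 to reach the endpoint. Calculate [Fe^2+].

0.102 M

n(Ce(SO4)2) = 0.09238 x 0.01850 = 0.001709 mol.
From the balanced equation, 1 mol Ce(SO4)2 reacts with 1 mol Fe^2+, so n(Fe^2+) = 0.001709 x 1/1 = 0.001709 mol.
[Fe^2+] = 0.001709 / 0.01670 L = 0.102 M.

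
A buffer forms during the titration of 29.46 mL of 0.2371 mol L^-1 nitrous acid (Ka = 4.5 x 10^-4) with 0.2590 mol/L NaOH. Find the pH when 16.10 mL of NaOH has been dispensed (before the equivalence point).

3.52

Initial n(HNO2) = 0.2371 x 0.02946 = 0.006985 mol.
n(NaOH) added = 0.2590 x 0.01610 = 0.004170 mol, converting that many moles of HNO2 to NO2-.
Remaining n(HNO2) = 0.002815 mol; n(NO2-) = 0.004170 mol.
By Henderson-Hasselbalch, pH = pKa + log([A^-]/[HA]) = 3.35 + log(0.004170/0.002815) = 3.35 + (+0.17) = 3.52.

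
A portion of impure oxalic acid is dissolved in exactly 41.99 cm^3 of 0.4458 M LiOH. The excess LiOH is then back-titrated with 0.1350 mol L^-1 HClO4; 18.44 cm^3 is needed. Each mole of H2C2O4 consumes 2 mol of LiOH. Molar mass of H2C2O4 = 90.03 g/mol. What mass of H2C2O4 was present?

Total n(LiOH) added = 0.4458 x 0.04199 = 0.01872 mol.
n(HClO4) used = 0.1350 x 0.01844 = 0.002489 mol, which equals the excess n(LiOH).
So n(LiOH) consumed by the sample = 0.01872 - 0.002489 = 0.01623 mol.
n(H2C2O4) = 0.01623 / 2 = 0.008115 mol.
mass = 0.008115 mol x 90.03 g/mol = 0.731 g.

0.731 g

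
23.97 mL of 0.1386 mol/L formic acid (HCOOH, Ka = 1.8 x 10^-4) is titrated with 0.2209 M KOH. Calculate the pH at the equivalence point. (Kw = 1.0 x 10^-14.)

n(HCOOH) = 0.1386 x 0.02397 = 0.003322 mol; V(KOH) at equivalence = 0.003322/0.2209 = 0.01504 L.
At equivalence all the acid is converted to HCOO-; total volume = 0.02397 + 0.01504 = 0.03901 L, so [HCOO-] = 0.003322/0.03901 = 0.08516 M.
Kb = Kw/Ka = 1.0e-14 / 1.8 x 10^-4 = 5.56e-11.
[OH^-] = sqrt(Kb x [HCOO-]) = sqrt(5.56e-11 x 0.08516) = 2.18e-6 M.
pOH = 5.66, so pH = 14.00 - 5.66 = 8.34.

8.34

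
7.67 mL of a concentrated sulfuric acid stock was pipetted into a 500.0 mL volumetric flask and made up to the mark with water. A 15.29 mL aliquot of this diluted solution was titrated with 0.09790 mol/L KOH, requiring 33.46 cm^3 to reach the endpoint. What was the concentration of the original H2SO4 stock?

6.98 M

n(KOH) = 0.09790 x 0.03346 = 0.003276 mol.
n(H2SO4) in the aliquot = 0.003276 x 1/2 = 0.001638 mol.
[diluted H2SO4] = 0.001638 / 0.01529 = 0.1071 M.
Dilution factor = 500.0/7.670 = 65.19, so [stock] = 0.1071 x 65.19 = 6.98 M.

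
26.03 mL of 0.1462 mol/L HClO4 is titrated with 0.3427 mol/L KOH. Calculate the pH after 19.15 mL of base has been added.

12.79

n(acid) = 0.1462 x 0.02603 = 0.003806 mol; n(KOH) added = 0.3427 x 0.01915 = 0.006563 mol.
Base is in excess by 0.006563 - 0.003806 = 0.002757 mol in a total volume of 0.04518 L.
[OH^-] = 0.002757/0.04518 = 0.06103 M, so pOH = 1.21 and pH = 14.00 - 1.21 = 12.79.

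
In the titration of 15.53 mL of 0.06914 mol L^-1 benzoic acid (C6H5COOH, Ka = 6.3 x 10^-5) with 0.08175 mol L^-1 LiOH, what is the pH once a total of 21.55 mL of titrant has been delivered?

12.27

n(acid) = 0.06914 x 0.01553 = 0.001074 mol; n(LiOH) added = 0.08175 x 0.02155 = 0.001762 mol.
Base is in excess by 0.001762 - 0.001074 = 0.0006880 mol in a total volume of 0.03708 L.
[OH^-] = 0.0006880/0.03708 = 0.01855 M, so pOH = 1.73 and pH = 14.00 - 1.73 = 12.27.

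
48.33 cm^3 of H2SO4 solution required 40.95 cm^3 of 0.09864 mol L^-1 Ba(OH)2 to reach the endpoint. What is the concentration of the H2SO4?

0.0836 M

n(Ba(OH)2) delivered = 0.09864 x 0.04095 = 0.004039 mol.
For a 1:1 reaction, n(H2SO4) = 0.004039 mol.
[H2SO4] = 0.004039 mol / 0.04833 L = 0.0836 M.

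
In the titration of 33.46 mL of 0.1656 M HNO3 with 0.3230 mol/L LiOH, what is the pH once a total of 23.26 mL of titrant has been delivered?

12.54

n(acid) = 0.1656 x 0.03346 = 0.005541 mol; n(LiOH) added = 0.3230 x 0.02326 = 0.007513 mol.
Base is in excess by 0.007513 - 0.005541 = 0.001972 mol in a total volume of 0.05672 L.
[OH^-] = 0.001972/0.05672 = 0.03477 M, so pOH = 1.46 and pH = 14.00 - 1.46 = 12.54.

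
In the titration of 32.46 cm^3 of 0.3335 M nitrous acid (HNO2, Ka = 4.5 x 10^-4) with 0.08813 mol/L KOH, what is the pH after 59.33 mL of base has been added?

Initial n(HNO2) = 0.3335 x 0.03246 = 0.01083 mol.
n(KOH) added = 0.08813 x 0.05933 = 0.005229 mol, converting that many moles of HNO2 to NO2-.
Remaining n(HNO2) = 0.005597 mol; n(NO2-) = 0.005229 mol.
By Henderson-Hasselbalch, pH = pKa + log([A^-]/[HA]) = 3.35 + log(0.005229/0.005597) = 3.35 + (-0.03) = 3.32.

3.32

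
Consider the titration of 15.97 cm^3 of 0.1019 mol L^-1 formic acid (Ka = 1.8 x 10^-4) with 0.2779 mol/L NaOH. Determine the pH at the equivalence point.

n(HCOOH) = 0.1019 x 0.01597 = 0.001627 mol; V(NaOH) at equivalence = 0.001627/0.2779 = 0.005856 L.
At equivalence all the acid is converted to HCOO-; total volume = 0.01597 + 0.005856 = 0.02183 L, so [HCOO-] = 0.001627/0.02183 = 0.07456 M.
Kb = Kw/Ka = 1.0e-14 / 1.8 x 10^-4 = 5.56e-11.
[OH^-] = sqrt(Kb x [HCOO-]) = sqrt(5.56e-11 x 0.07456) = 2.04e-6 M.
pOH = 5.69, so pH = 14.00 - 5.69 = 8.31.

8.31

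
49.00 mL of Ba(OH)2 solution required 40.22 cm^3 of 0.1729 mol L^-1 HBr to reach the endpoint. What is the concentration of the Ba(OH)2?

n(HBr) delivered = 0.1729 x 0.04022 = 0.006954 mol.
The reaction is 1 Ba(OH)2 + 2 HBr, so n(Ba(OH)2) = 0.006954 x 1/2 = 0.003477 mol.
[Ba(OH)2] = 0.003477 mol / 0.04900 L = 0.0710 M.

0.0710 M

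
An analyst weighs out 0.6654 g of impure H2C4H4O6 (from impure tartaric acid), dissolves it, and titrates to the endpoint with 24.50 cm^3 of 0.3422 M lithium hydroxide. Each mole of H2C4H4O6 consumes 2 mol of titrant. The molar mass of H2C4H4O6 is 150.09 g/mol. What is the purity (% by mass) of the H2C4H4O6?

n(LiOH) = 0.3422 x 0.02450 = 0.008384 mol.
n(H2C4H4O6) = 0.008384 / 2 = 0.004192 mol.
mass of H2C4H4O6 = 0.004192 x 150.09 = 0.6292 g.
% purity = 0.6292 / 0.6654 x 100 = 94.6%.

94.6%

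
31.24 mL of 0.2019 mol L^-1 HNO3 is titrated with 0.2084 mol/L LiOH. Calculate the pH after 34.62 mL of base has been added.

n(acid) = 0.2019 x 0.03124 = 0.006307 mol; n(LiOH) added = 0.2084 x 0.03462 = 0.007215 mol.
Base is in excess by 0.007215 - 0.006307 = 0.0009075 mol in a total volume of 0.06586 L.
[OH^-] = 0.0009075/0.06586 = 0.01378 M, so pOH = 1.86 and pH = 14.00 - 1.86 = 12.14.

12.14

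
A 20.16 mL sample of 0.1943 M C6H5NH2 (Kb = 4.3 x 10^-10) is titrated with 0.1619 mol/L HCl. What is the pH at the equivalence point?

2.84

n(C6H5NH2) = 0.1943 x 0.02016 = 0.003917 mol; V(HCl) at equivalence = 0.003917/0.1619 = 0.02419 L.
At equivalence the base is fully converted to C6H5NH3+; total volume = 0.04435 L, so [C6H5NH3+] = 0.003917/0.04435 = 0.08831 M.
Ka(C6H5NH3+) = Kw/Kb = 1.0e-14 / 4.3 x 10^-10 = 2.33e-5.
[H^+] = sqrt(Ka x [C6H5NH3+]) = sqrt(2.33e-5 x 0.08831) = 0.00143 M.
pH = -log(0.00143) = 2.84.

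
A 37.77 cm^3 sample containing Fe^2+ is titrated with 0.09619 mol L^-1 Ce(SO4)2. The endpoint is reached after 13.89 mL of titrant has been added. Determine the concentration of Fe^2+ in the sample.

n(Ce(SO4)2) = 0.09619 x 0.01389 = 0.001336 mol.
From the balanced equation, 1 mol Ce(SO4)2 reacts with 1 mol Fe^2+, so n(Fe^2+) = 0.001336 x 1/1 = 0.001336 mol.
[Fe^2+] = 0.001336 / 0.03777 L = 0.0354 M.

0.0354 M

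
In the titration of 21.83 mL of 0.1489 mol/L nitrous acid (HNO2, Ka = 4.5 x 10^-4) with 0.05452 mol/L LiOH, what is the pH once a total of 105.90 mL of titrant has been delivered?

12.30

n(acid) = 0.1489 x 0.02183 = 0.003250 mol; n(LiOH) added = 0.05452 x 0.1059 = 0.005774 mol.
Base is in excess by 0.005774 - 0.003250 = 0.002523 mol in a total volume of 0.1277 L.
[OH^-] = 0.002523/0.1277 = 0.01975 M, so pOH = 1.70 and pH = 14.00 - 1.70 = 12.30.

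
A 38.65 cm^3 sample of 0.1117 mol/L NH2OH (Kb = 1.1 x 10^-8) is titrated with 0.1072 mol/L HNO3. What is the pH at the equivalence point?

n(NH2OH) = 0.1117 x 0.03865 = 0.004317 mol; V(HNO3) at equivalence = 0.004317/0.1072 = 0.04027 L.
At equivalence the base is fully converted to NH3OH+; total volume = 0.07892 L, so [NH3OH+] = 0.004317/0.07892 = 0.05470 M.
Ka(NH3OH+) = Kw/Kb = 1.0e-14 / 1.1 x 10^-8 = 9.09e-7.
[H^+] = sqrt(Ka x [NH3OH+]) = sqrt(9.09e-7 x 0.05470) = 0.000223 M.
pH = -log(0.000223) = 3.65.

3.65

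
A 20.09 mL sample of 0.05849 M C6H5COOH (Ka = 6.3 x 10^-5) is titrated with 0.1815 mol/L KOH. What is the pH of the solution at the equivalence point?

8.42

n(C6H5COOH) = 0.05849 x 0.02009 = 0.001175 mol; V(KOH) at equivalence = 0.001175/0.1815 = 0.006474 L.
At equivalence all the acid is converted to C6H5COO-; total volume = 0.02009 + 0.006474 = 0.02656 L, so [C6H5COO-] = 0.001175/0.02656 = 0.04423 M.
Kb = Kw/Ka = 1.0e-14 / 6.3 x 10^-5 = 1.59e-10.
[OH^-] = sqrt(Kb x [C6H5COO-]) = sqrt(1.59e-10 x 0.04423) = 2.65e-6 M.
pOH = 5.58, so pH = 14.00 - 5.58 = 8.42.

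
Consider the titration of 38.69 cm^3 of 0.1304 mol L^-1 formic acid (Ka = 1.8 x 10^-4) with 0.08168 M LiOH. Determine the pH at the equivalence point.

n(HCOOH) = 0.1304 x 0.03869 = 0.005045 mol; V(LiOH) at equivalence = 0.005045/0.08168 = 0.06177 L.
At equivalence all the acid is converted to HCOO-; total volume = 0.03869 + 0.06177 = 0.1005 L, so [HCOO-] = 0.005045/0.1005 = 0.05022 M.
Kb = Kw/Ka = 1.0e-14 / 1.8 x 10^-4 = 5.56e-11.
[OH^-] = sqrt(Kb x [HCOO-]) = sqrt(5.56e-11 x 0.05022) = 1.67e-6 M.
pOH = 5.78, so pH = 14.00 - 5.78 = 8.22.

8.22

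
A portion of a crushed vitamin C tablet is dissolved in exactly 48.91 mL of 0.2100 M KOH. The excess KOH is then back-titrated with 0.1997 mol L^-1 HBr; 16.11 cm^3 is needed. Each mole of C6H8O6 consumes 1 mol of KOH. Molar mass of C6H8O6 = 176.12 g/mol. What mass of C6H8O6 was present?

1.24 g

Total n(KOH) added = 0.2100 x 0.04891 = 0.01027 mol.
n(HBr) used = 0.1997 x 0.01611 = 0.003217 mol, which equals the excess n(KOH).
So n(KOH) consumed by the sample = 0.01027 - 0.003217 = 0.007054 mol.
n(C6H8O6) = 0.007054 / 1 = 0.007054 mol.
mass = 0.007054 mol x 176.12 g/mol = 1.24 g.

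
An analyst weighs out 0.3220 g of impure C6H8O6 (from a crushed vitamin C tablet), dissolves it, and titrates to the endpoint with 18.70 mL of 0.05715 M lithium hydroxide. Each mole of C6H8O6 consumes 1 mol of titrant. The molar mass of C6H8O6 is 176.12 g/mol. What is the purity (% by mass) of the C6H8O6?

58.5%

n(LiOH) = 0.05715 x 0.01870 = 0.001069 mol.
n(C6H8O6) = 0.001069 / 1 = 0.001069 mol.
mass of C6H8O6 = 0.001069 x 176.12 = 0.1882 g.
% purity = 0.1882 / 0.3220 x 100 = 58.5%.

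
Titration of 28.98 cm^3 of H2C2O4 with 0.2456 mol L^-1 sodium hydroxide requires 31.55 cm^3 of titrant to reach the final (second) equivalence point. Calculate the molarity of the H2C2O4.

0.134 M

n(NaOH) = 0.2456 x 0.03155 = 0.007749 mol.
At the final (second) equivalence point, 2 mol OH^- react per mol H2C2O4, so n(H2C2O4) = 0.007749 / 2 = 0.003874 mol.
[H2C2O4] = 0.003874 / 0.02898 L = 0.134 M.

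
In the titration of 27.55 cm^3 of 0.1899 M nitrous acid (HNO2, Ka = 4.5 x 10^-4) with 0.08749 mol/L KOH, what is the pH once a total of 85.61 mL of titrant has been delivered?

n(acid) = 0.1899 x 0.02755 = 0.005232 mol; n(KOH) added = 0.08749 x 0.08561 = 0.007490 mol.
Base is in excess by 0.007490 - 0.005232 = 0.002258 mol in a total volume of 0.1132 L.
[OH^-] = 0.002258/0.1132 = 0.01996 M, so pOH = 1.70 and pH = 14.00 - 1.70 = 12.30.

12.30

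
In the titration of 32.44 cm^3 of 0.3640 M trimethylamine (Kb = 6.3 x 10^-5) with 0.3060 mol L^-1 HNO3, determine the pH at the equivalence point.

5.29

n((CH3)3N) = 0.3640 x 0.03244 = 0.01181 mol; V(HNO3) at equivalence = 0.01181/0.3060 = 0.03859 L.
At equivalence the base is fully converted to (CH3)3NH+; total volume = 0.07103 L, so [(CH3)3NH+] = 0.01181/0.07103 = 0.1662 M.
Ka((CH3)3NH+) = Kw/Kb = 1.0e-14 / 6.3 x 10^-5 = 1.59e-10.
[H^+] = sqrt(Ka x [(CH3)3NH+]) = sqrt(1.59e-10 x 0.1662) = 5.14e-6 M.
pH = -log(5.14e-6) = 5.29.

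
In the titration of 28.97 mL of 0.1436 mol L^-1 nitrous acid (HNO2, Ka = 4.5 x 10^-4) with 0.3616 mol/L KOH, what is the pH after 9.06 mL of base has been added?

3.92

Initial n(HNO2) = 0.1436 x 0.02897 = 0.004160 mol.
n(KOH) added = 0.3616 x 0.009060 = 0.003276 mol, converting that many moles of HNO2 to NO2-.
Remaining n(HNO2) = 0.0008840 mol; n(NO2-) = 0.003276 mol.
By Henderson-Hasselbalch, pH = pKa + log([A^-]/[HA]) = 3.35 + log(0.003276/0.0008840) = 3.35 + (+0.57) = 3.92.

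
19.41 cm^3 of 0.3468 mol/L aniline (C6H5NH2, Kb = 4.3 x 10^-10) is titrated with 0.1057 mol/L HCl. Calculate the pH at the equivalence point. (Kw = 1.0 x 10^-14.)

n(C6H5NH2) = 0.3468 x 0.01941 = 0.006731 mol; V(HCl) at equivalence = 0.006731/0.1057 = 0.06368 L.
At equivalence the base is fully converted to C6H5NH3+; total volume = 0.08309 L, so [C6H5NH3+] = 0.006731/0.08309 = 0.08101 M.
Ka(C6H5NH3+) = Kw/Kb = 1.0e-14 / 4.3 x 10^-10 = 2.33e-5.
[H^+] = sqrt(Ka x [C6H5NH3+]) = sqrt(2.33e-5 x 0.08101) = 0.00137 M.
pH = -log(0.00137) = 2.86.

2.86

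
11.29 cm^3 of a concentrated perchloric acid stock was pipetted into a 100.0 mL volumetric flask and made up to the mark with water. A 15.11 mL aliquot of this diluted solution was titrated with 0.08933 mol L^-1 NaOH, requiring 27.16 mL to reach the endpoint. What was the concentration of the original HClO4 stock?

1.42 M

n(NaOH) = 0.08933 x 0.02716 = 0.002426 mol.
n(HClO4) in the aliquot = 0.002426 mol.
[diluted HClO4] = 0.002426 / 0.01511 = 0.1606 M.
Dilution factor = 100.0/11.29 = 8.857, so [stock] = 0.1606 x 8.857 = 1.42 M.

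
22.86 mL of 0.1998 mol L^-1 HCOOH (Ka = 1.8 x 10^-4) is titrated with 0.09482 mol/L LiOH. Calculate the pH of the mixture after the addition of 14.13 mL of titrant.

Initial n(HCOOH) = 0.1998 x 0.02286 = 0.004567 mol.
n(LiOH) added = 0.09482 x 0.01413 = 0.001340 mol, converting that many moles of HCOOH to HCOO-.
Remaining n(HCOOH) = 0.003228 mol; n(HCOO-) = 0.001340 mol.
By Henderson-Hasselbalch, pH = pKa + log([A^-]/[HA]) = 3.74 + log(0.001340/0.003228) = 3.74 + (-0.38) = 3.36.

3.36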